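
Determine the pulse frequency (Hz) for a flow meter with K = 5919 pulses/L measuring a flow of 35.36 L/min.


Frequency = K * Q / 60 (converting L/min to L/s).
f = 5919 * 35.36 / 60
f = 209295.84 / 60
f = 3488.26 Hz

3488.26 Hz


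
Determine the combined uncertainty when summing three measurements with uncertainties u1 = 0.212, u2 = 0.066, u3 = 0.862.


For a sum of independent quantities, uc = sqrt(u1^2 + u2^2 + u3^2).
uc = sqrt(0.212^2 + 0.066^2 + 0.862^2)
uc = sqrt(0.044944 + 0.004356 + 0.743044)
uc = 0.8901

0.8901


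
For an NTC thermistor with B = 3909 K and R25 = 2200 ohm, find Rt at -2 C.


NTC thermistor equation: Rt = R25 * exp(B * (1/T - 1/T25)).
T in Kelvin: 271.15 K, T25 = 298.15 K
1/T - 1/T25 = 1/271.15 - 1/298.15 = 0.00033398
B * (1/T - 1/T25) = 3909 * 0.00033398 = 1.3055
Rt = 2200 * exp(1.3055) = 8117.2 ohm

8117.2 ohm


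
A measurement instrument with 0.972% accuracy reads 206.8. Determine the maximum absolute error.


Absolute error = (accuracy% / 100) * reading.
Error = (0.972 / 100) * 206.8
Error = 0.00972 * 206.8
Error = 2.0101

2.0101


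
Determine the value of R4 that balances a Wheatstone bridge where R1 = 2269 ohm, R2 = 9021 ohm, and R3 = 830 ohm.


At balance: R1*R4 = R2*R3, so R4 = R2*R3/R1.
R4 = 9021 * 830 / 2269
R4 = 7487430 / 2269
R4 = 3299.88 ohm

3299.88 ohm


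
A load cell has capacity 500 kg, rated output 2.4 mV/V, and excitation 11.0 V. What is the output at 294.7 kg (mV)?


Vout = rated_output * Vex * (load / capacity).
Vout = 2.4 * 11.0 * (294.7 / 500)
Vout = 2.4 * 11.0 * 0.5894
Vout = 15.56 mV

15.56 mV


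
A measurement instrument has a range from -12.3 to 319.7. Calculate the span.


Span = upper range - lower range.
Span = 319.7 - (-12.3)
Span = 332.0

332.0


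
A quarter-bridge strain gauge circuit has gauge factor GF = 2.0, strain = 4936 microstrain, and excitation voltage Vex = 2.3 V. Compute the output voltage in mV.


Quarter bridge output: Vout = (GF * epsilon * Vex) / 4.
Vout = (2.0 * 4936e-6 * 2.3) / 4
Vout = 0.0227056 / 4 V
Vout = 0.0056764 V = 5.6764 mV

5.6764 mV


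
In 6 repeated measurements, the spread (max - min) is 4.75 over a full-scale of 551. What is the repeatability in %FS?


Repeatability = (spread / full scale) * 100%.
R = (4.75 / 551) * 100
R = 0.862 %FS

0.862 %FS


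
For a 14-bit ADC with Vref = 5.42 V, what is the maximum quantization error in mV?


The maximum quantization error is +/- LSB/2.
LSB = Vref / 2^n = 5.42 / 16384 = 0.00033081 V
Max error = LSB / 2 = 0.00033081 / 2 = 0.00016541 V
Max error = 0.1654 mV

0.1654 mV


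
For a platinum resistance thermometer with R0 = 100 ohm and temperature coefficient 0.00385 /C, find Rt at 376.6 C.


The RTD equation: Rt = R0 * (1 + alpha * T).
Rt = 100 * (1 + 0.00385 * 376.6)
Rt = 100 * (1 + 1.44991)
Rt = 100 * 2.44991
Rt = 244.991 ohm

244.991 ohm


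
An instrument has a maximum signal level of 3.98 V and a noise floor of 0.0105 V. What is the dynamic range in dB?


Dynamic range = 20 * log10(Vmax / Vnoise).
DR = 20 * log10(3.98 / 0.0105)
DR = 20 * log10(379.05)
DR = 51.57 dB

51.57 dB


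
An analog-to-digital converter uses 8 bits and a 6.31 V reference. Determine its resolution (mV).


The resolution (LSB) of an ADC is Vref / 2^n.
LSB = 6.31 / 2^8
LSB = 6.31 / 256
LSB = 0.02464844 V = 24.6484375 mV

24.6484375 mV


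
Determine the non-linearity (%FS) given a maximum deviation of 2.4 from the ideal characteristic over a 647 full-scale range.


Linearity error = (max deviation / full scale) * 100%.
Linearity = (2.4 / 647) * 100
Linearity = 0.371 %FS

0.371 %FS


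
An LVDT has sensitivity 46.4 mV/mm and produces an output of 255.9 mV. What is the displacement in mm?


Displacement = Vout / sensitivity.
d = 255.9 / 46.4
d = 5.515 mm

5.515 mm


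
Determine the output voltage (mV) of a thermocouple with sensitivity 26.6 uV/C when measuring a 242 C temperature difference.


The thermocouple output V = sensitivity * dT.
V = 26.6 uV/C * 242 C
V = 6437.2 uV
V = 6.437 mV

6.437 mV


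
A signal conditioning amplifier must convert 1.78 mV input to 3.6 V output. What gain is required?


Gain = Vout / Vin (converting to same units).
G = 3.6 V / 1.78 mV
G = 3600.0 mV / 1.78 mV
G = 2022.47

2022.47


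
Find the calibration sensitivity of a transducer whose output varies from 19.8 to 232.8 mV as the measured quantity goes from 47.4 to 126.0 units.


Sensitivity = (y2 - y1) / (x2 - x1).
S = (232.8 - 19.8) / (126.0 - 47.4)
S = 213.0 / 78.6
S = 2.7099 mV/unit

2.7099 mV/unit


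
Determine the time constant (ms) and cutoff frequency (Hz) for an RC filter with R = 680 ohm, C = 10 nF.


Time constant: tau = R * C.
tau = 680 * 1.00e-08 = 6.8e-06 s
tau = 0.0068 ms
Cutoff frequency: fc = 1 / (2*pi*R*C).
fc = 1 / (2*pi*6.8e-06) = 23405.14 Hz

tau = 0.0068 ms, fc = 23405.14 Hz


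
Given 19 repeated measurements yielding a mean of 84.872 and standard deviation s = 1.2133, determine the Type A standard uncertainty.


The standard uncertainty for Type A evaluation is u = s / sqrt(n).
u = 1.2133 / sqrt(19)
u = 1.2133 / 4.3589
u = 0.2784

0.2784


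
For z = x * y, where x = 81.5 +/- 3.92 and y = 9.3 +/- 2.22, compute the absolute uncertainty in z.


For a product z = x*y, the relative uncertainty is:
uz/z = sqrt((ux/x)^2 + (uy/y)^2)
Relative uncertainties: ux/x = 3.92/81.5 = 0.048098
uy/y = 2.22/9.3 = 0.23871
z = 81.5 * 9.3 = 758.0
uz = 758.0 * sqrt(0.048098^2 + 0.23871^2) = 184.566

184.566


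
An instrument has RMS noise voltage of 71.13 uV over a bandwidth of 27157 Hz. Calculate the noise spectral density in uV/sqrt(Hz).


Noise spectral density = Vrms / sqrt(BW).
NSD = 71.13 / sqrt(27157)
NSD = 71.13 / 164.7938
NSD = 0.4316 uV/sqrt(Hz)

0.4316 uV/sqrt(Hz)


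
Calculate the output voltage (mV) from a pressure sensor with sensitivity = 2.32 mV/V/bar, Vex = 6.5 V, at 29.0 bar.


Output = sensitivity * Vex * P.
Vout = 2.32 * 6.5 * 29.0
Vout = 15.08 * 29.0
Vout = 437.32 mV

437.32 mV


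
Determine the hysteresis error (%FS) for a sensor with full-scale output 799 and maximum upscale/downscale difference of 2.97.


Hysteresis = (max difference / full scale) * 100%.
H = (2.97 / 799) * 100
H = 0.372 %FS

0.372 %FS


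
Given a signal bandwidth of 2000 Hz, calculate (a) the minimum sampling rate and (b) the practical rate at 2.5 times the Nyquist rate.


By Nyquist theorem, fs_min = 2 * fmax.
fs_min = 2 * 2000 = 4000 Hz
Practical rate = 2.5 * fs_min = 2.5 * 4000 = 10000 Hz

fs_min = 4000 Hz, fs_practical = 10000 Hz


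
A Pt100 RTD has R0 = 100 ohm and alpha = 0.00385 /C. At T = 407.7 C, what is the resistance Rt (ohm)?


The RTD equation: Rt = R0 * (1 + alpha * T).
Rt = 100 * (1 + 0.00385 * 407.7)
Rt = 100 * (1 + 1.569645)
Rt = 100 * 2.569645
Rt = 256.964 ohm

256.964 ohm


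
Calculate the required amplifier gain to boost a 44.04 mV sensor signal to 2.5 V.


Gain = Vout / Vin (converting to same units).
G = 2.5 V / 44.04 mV
G = 2500.0 mV / 44.04 mV
G = 56.77

56.77


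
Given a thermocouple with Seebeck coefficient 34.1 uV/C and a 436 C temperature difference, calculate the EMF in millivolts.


The thermocouple output V = sensitivity * dT.
V = 34.1 uV/C * 436 C
V = 14867.6 uV
V = 14.868 mV

14.868 mV


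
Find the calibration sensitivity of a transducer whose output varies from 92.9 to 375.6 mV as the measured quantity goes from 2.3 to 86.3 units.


Sensitivity = (y2 - y1) / (x2 - x1).
S = (375.6 - 92.9) / (86.3 - 2.3)
S = 282.7 / 84.0
S = 3.3655 mV/unit

3.3655 mV/unit


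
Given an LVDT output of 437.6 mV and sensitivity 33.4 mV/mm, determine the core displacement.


Displacement = Vout / sensitivity.
d = 437.6 / 33.4
d = 13.102 mm

13.102 mm


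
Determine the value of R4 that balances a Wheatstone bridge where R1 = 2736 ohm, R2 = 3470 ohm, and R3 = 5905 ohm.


At balance: R1*R4 = R2*R3, so R4 = R2*R3/R1.
R4 = 3470 * 5905 / 2736
R4 = 20490350 / 2736
R4 = 7489.16 ohm

7489.16 ohm


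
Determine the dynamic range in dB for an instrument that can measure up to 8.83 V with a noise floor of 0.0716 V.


Dynamic range = 20 * log10(Vmax / Vnoise).
DR = 20 * log10(8.83 / 0.0716)
DR = 20 * log10(123.32)
DR = 41.82 dB

41.82 dB


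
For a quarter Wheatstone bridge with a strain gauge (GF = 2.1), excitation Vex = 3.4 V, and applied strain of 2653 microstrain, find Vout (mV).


Quarter bridge output: Vout = (GF * epsilon * Vex) / 4.
Vout = (2.1 * 2653e-6 * 3.4) / 4
Vout = 0.01894242 / 4 V
Vout = 0.0047356 V = 4.7356 mV

4.7356 mV


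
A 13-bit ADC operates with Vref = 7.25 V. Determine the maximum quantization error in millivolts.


The maximum quantization error is +/- LSB/2.
LSB = Vref / 2^n = 7.25 / 8192 = 0.00088501 V
Max error = LSB / 2 = 0.00088501 / 2 = 0.0004425 V
Max error = 0.4425 mV

0.4425 mV


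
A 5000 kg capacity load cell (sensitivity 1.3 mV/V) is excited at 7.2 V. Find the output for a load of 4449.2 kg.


Vout = rated_output * Vex * (load / capacity).
Vout = 1.3 * 7.2 * (4449.2 / 5000)
Vout = 1.3 * 7.2 * 0.88984
Vout = 8.329 mV

8.329 mV


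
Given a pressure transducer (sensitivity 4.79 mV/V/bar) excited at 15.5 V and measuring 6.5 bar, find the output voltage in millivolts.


Output = sensitivity * Vex * P.
Vout = 4.79 * 15.5 * 6.5
Vout = 74.245 * 6.5
Vout = 482.59 mV

482.59 mV


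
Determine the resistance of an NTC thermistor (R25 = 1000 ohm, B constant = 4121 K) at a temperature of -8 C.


NTC thermistor equation: Rt = R25 * exp(B * (1/T - 1/T25)).
T in Kelvin: 265.15 K, T25 = 298.15 K
1/T - 1/T25 = 1/265.15 - 1/298.15 = 0.00041743
B * (1/T - 1/T25) = 4121 * 0.00041743 = 1.7202
Rt = 1000 * exp(1.7202) = 5585.9 ohm

5585.9 ohm


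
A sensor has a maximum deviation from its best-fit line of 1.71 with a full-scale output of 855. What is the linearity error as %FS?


Linearity error = (max deviation / full scale) * 100%.
Linearity = (1.71 / 855) * 100
Linearity = 0.2 %FS

0.2 %FS


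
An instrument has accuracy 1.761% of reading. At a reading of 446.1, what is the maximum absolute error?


Absolute error = (accuracy% / 100) * reading.
Error = (1.761 / 100) * 446.1
Error = 0.01761 * 446.1
Error = 7.8558

7.8558


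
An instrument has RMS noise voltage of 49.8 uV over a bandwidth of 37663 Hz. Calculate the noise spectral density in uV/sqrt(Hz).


Noise spectral density = Vrms / sqrt(BW).
NSD = 49.8 / sqrt(37663)
NSD = 49.8 / 194.0696
NSD = 0.2566 uV/sqrt(Hz)

0.2566 uV/sqrt(Hz)


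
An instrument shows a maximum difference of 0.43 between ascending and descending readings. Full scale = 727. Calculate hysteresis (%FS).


Hysteresis = (max difference / full scale) * 100%.
H = (0.43 / 727) * 100
H = 0.059 %FS

0.059 %FS


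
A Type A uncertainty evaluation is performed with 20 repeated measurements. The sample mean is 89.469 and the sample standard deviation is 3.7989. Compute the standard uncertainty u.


The standard uncertainty for Type A evaluation is u = s / sqrt(n).
u = 3.7989 / sqrt(20)
u = 3.7989 / 4.4721
u = 0.8495

0.8495


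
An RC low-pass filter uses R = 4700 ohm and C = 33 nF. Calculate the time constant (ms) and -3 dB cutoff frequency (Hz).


Time constant: tau = R * C.
tau = 4700 * 3.30e-08 = 0.0001551 s
tau = 0.1551 ms
Cutoff frequency: fc = 1 / (2*pi*R*C).
fc = 1 / (2*pi*0.0001551) = 1026.14 Hz

tau = 0.1551 ms, fc = 1026.14 Hz


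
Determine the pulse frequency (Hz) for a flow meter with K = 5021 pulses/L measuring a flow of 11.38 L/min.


Frequency = K * Q / 60 (converting L/min to L/s).
f = 5021 * 11.38 / 60
f = 57138.98 / 60
f = 952.32 Hz

952.32 Hz


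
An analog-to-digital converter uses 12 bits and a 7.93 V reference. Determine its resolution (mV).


The resolution (LSB) of an ADC is Vref / 2^n.
LSB = 7.93 / 2^12
LSB = 7.93 / 4096
LSB = 0.00193604 V = 1.93603516 mV

1.93603516 mV


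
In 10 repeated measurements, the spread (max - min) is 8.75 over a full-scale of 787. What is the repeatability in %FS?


Repeatability = (spread / full scale) * 100%.
R = (8.75 / 787) * 100
R = 1.112 %FS

1.112 %FS


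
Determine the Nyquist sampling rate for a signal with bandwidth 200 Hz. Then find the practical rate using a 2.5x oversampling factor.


By Nyquist theorem, fs_min = 2 * fmax.
fs_min = 2 * 200 = 400 Hz
Practical rate = 2.5 * fs_min = 2.5 * 400 = 1000 Hz

fs_min = 400 Hz, fs_practical = 1000 Hz


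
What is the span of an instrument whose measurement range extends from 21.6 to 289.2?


Span = upper range - lower range.
Span = 289.2 - (21.6)
Span = 267.6

267.6


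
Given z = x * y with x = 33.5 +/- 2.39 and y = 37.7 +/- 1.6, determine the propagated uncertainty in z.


For a product z = x*y, the relative uncertainty is:
uz/z = sqrt((ux/x)^2 + (uy/y)^2)
Relative uncertainties: ux/x = 2.39/33.5 = 0.071343
uy/y = 1.6/37.7 = 0.04244
z = 33.5 * 37.7 = 1263.0
uz = 1263.0 * sqrt(0.071343^2 + 0.04244^2) = 104.84

104.84


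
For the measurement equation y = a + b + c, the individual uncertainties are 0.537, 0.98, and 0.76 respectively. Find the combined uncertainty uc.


For a sum of independent quantities, uc = sqrt(u1^2 + u2^2 + u3^2).
uc = sqrt(0.537^2 + 0.98^2 + 0.76^2)
uc = sqrt(0.288369 + 0.9604 + 0.5776)
uc = 1.3514

1.3514


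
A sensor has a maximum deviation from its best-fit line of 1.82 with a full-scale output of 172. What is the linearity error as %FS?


Linearity error = (max deviation / full scale) * 100%.
Linearity = (1.82 / 172) * 100
Linearity = 1.058 %FS

1.058 %FS


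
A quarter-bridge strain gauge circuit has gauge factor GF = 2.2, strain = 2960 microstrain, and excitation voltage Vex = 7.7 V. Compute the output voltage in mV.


Quarter bridge output: Vout = (GF * epsilon * Vex) / 4.
Vout = (2.2 * 2960e-6 * 7.7) / 4
Vout = 0.0501424 / 4 V
Vout = 0.0125356 V = 12.5356 mV

12.5356 mV


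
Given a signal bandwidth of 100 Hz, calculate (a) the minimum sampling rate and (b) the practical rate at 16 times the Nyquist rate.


By Nyquist theorem, fs_min = 2 * fmax.
fs_min = 2 * 100 = 200 Hz
Practical rate = 16 * fs_min = 16 * 200 = 3200 Hz

fs_min = 200 Hz, fs_practical = 3200 Hz


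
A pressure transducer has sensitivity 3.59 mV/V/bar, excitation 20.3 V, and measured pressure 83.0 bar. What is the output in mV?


Output = sensitivity * Vex * P.
Vout = 3.59 * 20.3 * 83.0
Vout = 72.877 * 83.0
Vout = 6048.79 mV

6048.79 mV


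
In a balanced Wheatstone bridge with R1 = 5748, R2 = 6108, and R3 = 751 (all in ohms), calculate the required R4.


At balance: R1*R4 = R2*R3, so R4 = R2*R3/R1.
R4 = 6108 * 751 / 5748
R4 = 4587108 / 5748
R4 = 798.04 ohm

798.04 ohm


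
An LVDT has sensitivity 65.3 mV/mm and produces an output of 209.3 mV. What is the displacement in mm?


Displacement = Vout / sensitivity.
d = 209.3 / 65.3
d = 3.205 mm

3.205 mm


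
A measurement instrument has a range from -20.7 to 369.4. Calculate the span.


Span = upper range - lower range.
Span = 369.4 - (-20.7)
Span = 390.1

390.1


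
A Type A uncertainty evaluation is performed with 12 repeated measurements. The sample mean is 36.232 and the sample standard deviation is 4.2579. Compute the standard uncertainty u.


The standard uncertainty for Type A evaluation is u = s / sqrt(n).
u = 4.2579 / sqrt(12)
u = 4.2579 / 3.4641
u = 1.2291

1.2291


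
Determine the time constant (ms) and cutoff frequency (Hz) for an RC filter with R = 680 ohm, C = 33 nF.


Time constant: tau = R * C.
tau = 680 * 3.30e-08 = 2.244e-05 s
tau = 0.0224 ms
Cutoff frequency: fc = 1 / (2*pi*R*C).
fc = 1 / (2*pi*2.244e-05) = 7092.47 Hz

tau = 0.0224 ms, fc = 7092.47 Hz


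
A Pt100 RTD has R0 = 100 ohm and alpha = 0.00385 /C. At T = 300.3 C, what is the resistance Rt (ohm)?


The RTD equation: Rt = R0 * (1 + alpha * T).
Rt = 100 * (1 + 0.00385 * 300.3)
Rt = 100 * (1 + 1.156155)
Rt = 100 * 2.156155
Rt = 215.615 ohm

215.615 ohm


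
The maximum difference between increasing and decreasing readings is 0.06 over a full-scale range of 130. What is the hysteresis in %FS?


Hysteresis = (max difference / full scale) * 100%.
H = (0.06 / 130) * 100
H = 0.046 %FS

0.046 %FS


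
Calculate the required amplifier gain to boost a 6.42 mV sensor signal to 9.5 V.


Gain = Vout / Vin (converting to same units).
G = 9.5 V / 6.42 mV
G = 9500.0 mV / 6.42 mV
G = 1479.75

1479.75


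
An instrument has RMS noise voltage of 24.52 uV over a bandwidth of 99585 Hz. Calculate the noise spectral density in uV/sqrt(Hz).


Noise spectral density = Vrms / sqrt(BW).
NSD = 24.52 / sqrt(99585)
NSD = 24.52 / 315.5709
NSD = 0.0777 uV/sqrt(Hz)

0.0777 uV/sqrt(Hz)


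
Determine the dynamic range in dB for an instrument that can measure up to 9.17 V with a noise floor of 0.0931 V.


Dynamic range = 20 * log10(Vmax / Vnoise).
DR = 20 * log10(9.17 / 0.0931)
DR = 20 * log10(98.5)
DR = 39.87 dB

39.87 dB


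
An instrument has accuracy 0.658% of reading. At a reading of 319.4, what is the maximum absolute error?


Absolute error = (accuracy% / 100) * reading.
Error = (0.658 / 100) * 319.4
Error = 0.00658 * 319.4
Error = 2.1017

2.1017


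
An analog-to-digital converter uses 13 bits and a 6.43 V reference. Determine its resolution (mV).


The resolution (LSB) of an ADC is Vref / 2^n.
LSB = 6.43 / 2^13
LSB = 6.43 / 8192
LSB = 0.00078491 V = 0.78491211 mV

0.78491211 mV


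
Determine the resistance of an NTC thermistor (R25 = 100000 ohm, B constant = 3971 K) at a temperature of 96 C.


NTC thermistor equation: Rt = R25 * exp(B * (1/T - 1/T25)).
T in Kelvin: 369.15 K, T25 = 298.15 K
1/T - 1/T25 = 1/369.15 - 1/298.15 = -0.00064509
B * (1/T - 1/T25) = 3971 * -0.00064509 = -2.5617
Rt = 100000 * exp(-2.5617) = 7717.7 ohm

7717.7 ohm


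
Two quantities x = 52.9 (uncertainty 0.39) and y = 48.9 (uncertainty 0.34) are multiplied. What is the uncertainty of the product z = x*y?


For a product z = x*y, the relative uncertainty is:
uz/z = sqrt((ux/x)^2 + (uy/y)^2)
Relative uncertainties: ux/x = 0.39/52.9 = 0.007372
uy/y = 0.34/48.9 = 0.006953
z = 52.9 * 48.9 = 2586.8
uz = 2586.8 * sqrt(0.007372^2 + 0.006953^2) = 26.214

26.214


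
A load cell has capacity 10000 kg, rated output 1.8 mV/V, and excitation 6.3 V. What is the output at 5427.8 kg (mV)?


Vout = rated_output * Vex * (load / capacity).
Vout = 1.8 * 6.3 * (5427.8 / 10000)
Vout = 1.8 * 6.3 * 0.54278
Vout = 6.155 mV

6.155 mV


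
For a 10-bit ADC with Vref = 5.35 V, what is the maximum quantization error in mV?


The maximum quantization error is +/- LSB/2.
LSB = Vref / 2^n = 5.35 / 1024 = 0.00522461 V
Max error = LSB / 2 = 0.00522461 / 2 = 0.0026123 V
Max error = 2.6123 mV

2.6123 mV


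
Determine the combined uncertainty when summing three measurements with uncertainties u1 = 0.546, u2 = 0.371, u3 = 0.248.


For a sum of independent quantities, uc = sqrt(u1^2 + u2^2 + u3^2).
uc = sqrt(0.546^2 + 0.371^2 + 0.248^2)
uc = sqrt(0.298116 + 0.137641 + 0.061504)
uc = 0.7052

0.7052


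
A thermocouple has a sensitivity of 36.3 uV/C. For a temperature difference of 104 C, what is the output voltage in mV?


The thermocouple output V = sensitivity * dT.
V = 36.3 uV/C * 104 C
V = 3775.2 uV
V = 3.775 mV

3.775 mV


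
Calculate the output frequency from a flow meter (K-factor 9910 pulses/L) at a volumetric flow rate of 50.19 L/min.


Frequency = K * Q / 60 (converting L/min to L/s).
f = 9910 * 50.19 / 60
f = 497382.9 / 60
f = 8289.72 Hz

8289.72 Hz


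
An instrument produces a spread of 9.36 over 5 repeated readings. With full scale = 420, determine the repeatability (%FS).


Repeatability = (spread / full scale) * 100%.
R = (9.36 / 420) * 100
R = 2.229 %FS

2.229 %FS


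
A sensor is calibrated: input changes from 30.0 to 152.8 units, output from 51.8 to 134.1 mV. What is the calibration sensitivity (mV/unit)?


Sensitivity = (y2 - y1) / (x2 - x1).
S = (134.1 - 51.8) / (152.8 - 30.0)
S = 82.3 / 122.8
S = 0.6702 mV/unit

0.6702 mV/unit


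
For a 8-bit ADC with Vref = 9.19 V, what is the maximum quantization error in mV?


The maximum quantization error is +/- LSB/2.
LSB = Vref / 2^n = 9.19 / 256 = 0.03589844 V
Max error = LSB / 2 = 0.03589844 / 2 = 0.01794922 V
Max error = 17.9492 mV

17.9492 mV


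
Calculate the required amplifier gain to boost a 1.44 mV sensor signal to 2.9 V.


Gain = Vout / Vin (converting to same units).
G = 2.9 V / 1.44 mV
G = 2900.0 mV / 1.44 mV
G = 2013.89

2013.89


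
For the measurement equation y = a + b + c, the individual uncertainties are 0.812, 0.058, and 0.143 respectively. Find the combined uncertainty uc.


For a sum of independent quantities, uc = sqrt(u1^2 + u2^2 + u3^2).
uc = sqrt(0.812^2 + 0.058^2 + 0.143^2)
uc = sqrt(0.659344 + 0.003364 + 0.020449)
uc = 0.8265

0.8265


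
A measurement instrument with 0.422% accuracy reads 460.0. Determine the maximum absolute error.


Absolute error = (accuracy% / 100) * reading.
Error = (0.422 / 100) * 460.0
Error = 0.00422 * 460.0
Error = 1.9412

1.9412


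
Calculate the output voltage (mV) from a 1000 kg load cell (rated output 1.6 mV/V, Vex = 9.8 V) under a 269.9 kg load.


Vout = rated_output * Vex * (load / capacity).
Vout = 1.6 * 9.8 * (269.9 / 1000)
Vout = 1.6 * 9.8 * 0.2699
Vout = 4.232 mV

4.232 mV


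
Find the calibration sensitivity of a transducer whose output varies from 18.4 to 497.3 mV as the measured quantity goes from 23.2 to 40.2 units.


Sensitivity = (y2 - y1) / (x2 - x1).
S = (497.3 - 18.4) / (40.2 - 23.2)
S = 478.9 / 17.0
S = 28.1706 mV/unit

28.1706 mV/unit


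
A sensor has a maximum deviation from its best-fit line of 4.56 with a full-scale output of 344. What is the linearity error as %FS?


Linearity error = (max deviation / full scale) * 100%.
Linearity = (4.56 / 344) * 100
Linearity = 1.326 %FS

1.326 %FS


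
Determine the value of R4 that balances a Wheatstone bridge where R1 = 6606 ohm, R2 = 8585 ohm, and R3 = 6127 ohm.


At balance: R1*R4 = R2*R3, so R4 = R2*R3/R1.
R4 = 8585 * 6127 / 6606
R4 = 52600295 / 6606
R4 = 7962.5 ohm

7962.5 ohm


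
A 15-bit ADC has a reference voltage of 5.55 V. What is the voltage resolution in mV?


The resolution (LSB) of an ADC is Vref / 2^n.
LSB = 5.55 / 2^15
LSB = 5.55 / 32768
LSB = 0.00016937 V = 0.16937256 mV

0.16937256 mV


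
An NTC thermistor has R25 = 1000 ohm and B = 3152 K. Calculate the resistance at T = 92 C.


NTC thermistor equation: Rt = R25 * exp(B * (1/T - 1/T25)).
T in Kelvin: 365.15 K, T25 = 298.15 K
1/T - 1/T25 = 1/365.15 - 1/298.15 = -0.00061542
B * (1/T - 1/T25) = 3152 * -0.00061542 = -1.9398
Rt = 1000 * exp(-1.9398) = 143.7 ohm

143.7 ohm


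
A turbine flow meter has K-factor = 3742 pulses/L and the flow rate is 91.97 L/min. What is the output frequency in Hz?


Frequency = K * Q / 60 (converting L/min to L/s).
f = 3742 * 91.97 / 60
f = 344151.74 / 60
f = 5735.86 Hz

5735.86 Hz


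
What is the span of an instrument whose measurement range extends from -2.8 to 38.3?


Span = upper range - lower range.
Span = 38.3 - (-2.8)
Span = 41.1

41.1


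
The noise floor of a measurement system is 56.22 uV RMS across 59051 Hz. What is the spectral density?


Noise spectral density = Vrms / sqrt(BW).
NSD = 56.22 / sqrt(59051)
NSD = 56.22 / 243.0041
NSD = 0.2314 uV/sqrt(Hz)

0.2314 uV/sqrt(Hz)


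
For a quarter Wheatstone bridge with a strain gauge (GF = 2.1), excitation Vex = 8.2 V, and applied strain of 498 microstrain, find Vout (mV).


Quarter bridge output: Vout = (GF * epsilon * Vex) / 4.
Vout = (2.1 * 498e-6 * 8.2) / 4
Vout = 0.00857556 / 4 V
Vout = 0.00214389 V = 2.1439 mV

2.1439 mV


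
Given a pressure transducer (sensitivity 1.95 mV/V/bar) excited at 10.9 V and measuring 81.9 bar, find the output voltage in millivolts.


Output = sensitivity * Vex * P.
Vout = 1.95 * 10.9 * 81.9
Vout = 21.255 * 81.9
Vout = 1740.78 mV

1740.78 mV


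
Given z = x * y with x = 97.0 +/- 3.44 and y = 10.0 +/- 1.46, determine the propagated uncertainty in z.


For a product z = x*y, the relative uncertainty is:
uz/z = sqrt((ux/x)^2 + (uy/y)^2)
Relative uncertainties: ux/x = 3.44/97.0 = 0.035464
uy/y = 1.46/10.0 = 0.146
z = 97.0 * 10.0 = 970.0
uz = 970.0 * sqrt(0.035464^2 + 0.146^2) = 145.738

145.738


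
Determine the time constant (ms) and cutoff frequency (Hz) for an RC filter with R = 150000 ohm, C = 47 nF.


Time constant: tau = R * C.
tau = 150000 * 4.70e-08 = 0.00705 s
tau = 7.05 ms
Cutoff frequency: fc = 1 / (2*pi*R*C).
fc = 1 / (2*pi*0.00705) = 22.58 Hz

tau = 7.05 ms, fc = 22.58 Hz


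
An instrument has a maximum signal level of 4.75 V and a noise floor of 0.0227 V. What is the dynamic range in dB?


Dynamic range = 20 * log10(Vmax / Vnoise).
DR = 20 * log10(4.75 / 0.0227)
DR = 20 * log10(209.25)
DR = 46.41 dB

46.41 dB


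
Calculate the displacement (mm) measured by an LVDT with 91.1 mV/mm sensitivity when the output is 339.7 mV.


Displacement = Vout / sensitivity.
d = 339.7 / 91.1
d = 3.729 mm

3.729 mm


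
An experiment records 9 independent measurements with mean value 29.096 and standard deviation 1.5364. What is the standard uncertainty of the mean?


The standard uncertainty for Type A evaluation is u = s / sqrt(n).
u = 1.5364 / sqrt(9)
u = 1.5364 / 3.0
u = 0.5121

0.5121


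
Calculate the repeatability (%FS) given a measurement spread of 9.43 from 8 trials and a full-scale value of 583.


Repeatability = (spread / full scale) * 100%.
R = (9.43 / 583) * 100
R = 1.617 %FS

1.617 %FS


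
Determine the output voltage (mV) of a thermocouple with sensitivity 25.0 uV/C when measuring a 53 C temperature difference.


The thermocouple output V = sensitivity * dT.
V = 25.0 uV/C * 53 C
V = 1325.0 uV
V = 1.325 mV

1.325 mV


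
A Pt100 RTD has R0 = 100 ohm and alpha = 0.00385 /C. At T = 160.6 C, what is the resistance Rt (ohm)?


The RTD equation: Rt = R0 * (1 + alpha * T).
Rt = 100 * (1 + 0.00385 * 160.6)
Rt = 100 * (1 + 0.61831)
Rt = 100 * 1.61831
Rt = 161.831 ohm

161.831 ohm


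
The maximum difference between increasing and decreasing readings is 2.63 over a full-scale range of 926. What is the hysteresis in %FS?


Hysteresis = (max difference / full scale) * 100%.
H = (2.63 / 926) * 100
H = 0.284 %FS

0.284 %FS


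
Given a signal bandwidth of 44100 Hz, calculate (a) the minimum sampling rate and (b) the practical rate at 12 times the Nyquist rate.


By Nyquist theorem, fs_min = 2 * fmax.
fs_min = 2 * 44100 = 88200 Hz
Practical rate = 12 * fs_min = 12 * 88200 = 1058400 Hz

fs_min = 88200 Hz, fs_practical = 1058400 Hz


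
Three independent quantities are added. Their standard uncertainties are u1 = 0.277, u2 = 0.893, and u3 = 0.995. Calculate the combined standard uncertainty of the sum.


For a sum of independent quantities, uc = sqrt(u1^2 + u2^2 + u3^2).
uc = sqrt(0.277^2 + 0.893^2 + 0.995^2)
uc = sqrt(0.076729 + 0.797449 + 0.990025)
uc = 1.3654

1.3654


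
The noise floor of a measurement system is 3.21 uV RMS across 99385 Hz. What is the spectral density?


Noise spectral density = Vrms / sqrt(BW).
NSD = 3.21 / sqrt(99385)
NSD = 3.21 / 315.2539
NSD = 0.0102 uV/sqrt(Hz)

0.0102 uV/sqrt(Hz)


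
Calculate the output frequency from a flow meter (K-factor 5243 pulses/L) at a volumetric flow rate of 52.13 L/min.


Frequency = K * Q / 60 (converting L/min to L/s).
f = 5243 * 52.13 / 60
f = 273317.59 / 60
f = 4555.29 Hz

4555.29 Hz


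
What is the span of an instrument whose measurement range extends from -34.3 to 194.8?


Span = upper range - lower range.
Span = 194.8 - (-34.3)
Span = 229.1

229.1


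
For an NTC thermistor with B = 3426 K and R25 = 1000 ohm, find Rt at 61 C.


NTC thermistor equation: Rt = R25 * exp(B * (1/T - 1/T25)).
T in Kelvin: 334.15 K, T25 = 298.15 K
1/T - 1/T25 = 1/334.15 - 1/298.15 = -0.00036135
B * (1/T - 1/T25) = 3426 * -0.00036135 = -1.238
Rt = 1000 * exp(-1.238) = 290.0 ohm

290.0 ohm


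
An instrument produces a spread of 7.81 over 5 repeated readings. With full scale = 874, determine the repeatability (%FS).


Repeatability = (spread / full scale) * 100%.
R = (7.81 / 874) * 100
R = 0.894 %FS

0.894 %FS


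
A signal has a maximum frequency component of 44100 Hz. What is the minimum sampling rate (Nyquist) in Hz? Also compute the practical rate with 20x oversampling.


By Nyquist theorem, fs_min = 2 * fmax.
fs_min = 2 * 44100 = 88200 Hz
Practical rate = 20 * fs_min = 20 * 88200 = 1764000 Hz

fs_min = 88200 Hz, fs_practical = 1764000 Hz


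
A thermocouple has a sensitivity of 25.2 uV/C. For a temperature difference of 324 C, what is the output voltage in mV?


The thermocouple output V = sensitivity * dT.
V = 25.2 uV/C * 324 C
V = 8164.8 uV
V = 8.165 mV

8.165 mV


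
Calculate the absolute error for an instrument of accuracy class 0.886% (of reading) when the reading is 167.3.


Absolute error = (accuracy% / 100) * reading.
Error = (0.886 / 100) * 167.3
Error = 0.00886 * 167.3
Error = 1.4823

1.4823


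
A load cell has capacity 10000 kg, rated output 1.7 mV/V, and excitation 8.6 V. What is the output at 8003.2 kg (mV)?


Vout = rated_output * Vex * (load / capacity).
Vout = 1.7 * 8.6 * (8003.2 / 10000)
Vout = 1.7 * 8.6 * 0.80032
Vout = 11.701 mV

11.701 mV


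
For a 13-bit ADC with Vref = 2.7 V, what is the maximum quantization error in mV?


The maximum quantization error is +/- LSB/2.
LSB = Vref / 2^n = 2.7 / 8192 = 0.00032959 V
Max error = LSB / 2 = 0.00032959 / 2 = 0.00016479 V
Max error = 0.1648 mV

0.1648 mV


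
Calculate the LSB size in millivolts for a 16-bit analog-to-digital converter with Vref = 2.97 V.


The resolution (LSB) of an ADC is Vref / 2^n.
LSB = 2.97 / 2^16
LSB = 2.97 / 65536
LSB = 4.532e-05 V = 0.0453186 mV

0.0453186 mV


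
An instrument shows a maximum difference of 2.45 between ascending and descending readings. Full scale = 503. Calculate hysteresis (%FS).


Hysteresis = (max difference / full scale) * 100%.
H = (2.45 / 503) * 100
H = 0.487 %FS

0.487 %FS


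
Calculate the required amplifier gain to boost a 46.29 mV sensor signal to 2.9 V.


Gain = Vout / Vin (converting to same units).
G = 2.9 V / 46.29 mV
G = 2900.0 mV / 46.29 mV
G = 62.65

62.65


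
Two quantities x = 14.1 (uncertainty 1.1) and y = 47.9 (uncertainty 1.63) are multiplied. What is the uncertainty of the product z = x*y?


For a product z = x*y, the relative uncertainty is:
uz/z = sqrt((ux/x)^2 + (uy/y)^2)
Relative uncertainties: ux/x = 1.1/14.1 = 0.078014
uy/y = 1.63/47.9 = 0.034029
z = 14.1 * 47.9 = 675.4
uz = 675.4 * sqrt(0.078014^2 + 0.034029^2) = 57.484

57.484


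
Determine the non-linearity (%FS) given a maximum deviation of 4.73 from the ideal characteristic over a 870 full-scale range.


Linearity error = (max deviation / full scale) * 100%.
Linearity = (4.73 / 870) * 100
Linearity = 0.544 %FS

0.544 %FS


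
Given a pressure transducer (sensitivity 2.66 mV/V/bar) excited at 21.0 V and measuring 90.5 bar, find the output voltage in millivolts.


Output = sensitivity * Vex * P.
Vout = 2.66 * 21.0 * 90.5
Vout = 55.86 * 90.5
Vout = 5055.33 mV

5055.33 mV


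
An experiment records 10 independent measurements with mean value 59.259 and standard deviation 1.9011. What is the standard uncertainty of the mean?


The standard uncertainty for Type A evaluation is u = s / sqrt(n).
u = 1.9011 / sqrt(10)
u = 1.9011 / 3.1623
u = 0.6012

0.6012


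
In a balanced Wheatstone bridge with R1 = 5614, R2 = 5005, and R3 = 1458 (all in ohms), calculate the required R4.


At balance: R1*R4 = R2*R3, so R4 = R2*R3/R1.
R4 = 5005 * 1458 / 5614
R4 = 7297290 / 5614
R4 = 1299.84 ohm

1299.84 ohm


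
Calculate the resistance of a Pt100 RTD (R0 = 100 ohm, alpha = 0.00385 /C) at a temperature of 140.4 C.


The RTD equation: Rt = R0 * (1 + alpha * T).
Rt = 100 * (1 + 0.00385 * 140.4)
Rt = 100 * (1 + 0.54054)
Rt = 100 * 1.54054
Rt = 154.054 ohm

154.054 ohm


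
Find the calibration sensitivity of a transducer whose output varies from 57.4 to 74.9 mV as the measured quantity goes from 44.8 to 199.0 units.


Sensitivity = (y2 - y1) / (x2 - x1).
S = (74.9 - 57.4) / (199.0 - 44.8)
S = 17.5 / 154.2
S = 0.1135 mV/unit

0.1135 mV/unit


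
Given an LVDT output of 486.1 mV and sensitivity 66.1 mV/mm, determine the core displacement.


Displacement = Vout / sensitivity.
d = 486.1 / 66.1
d = 7.354 mm

7.354 mm


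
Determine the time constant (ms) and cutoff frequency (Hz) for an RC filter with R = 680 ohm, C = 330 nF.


Time constant: tau = R * C.
tau = 680 * 3.30e-07 = 0.0002244 s
tau = 0.2244 ms
Cutoff frequency: fc = 1 / (2*pi*R*C).
fc = 1 / (2*pi*0.0002244) = 709.25 Hz

tau = 0.2244 ms, fc = 709.25 Hz


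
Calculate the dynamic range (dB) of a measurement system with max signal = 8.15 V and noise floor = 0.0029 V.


Dynamic range = 20 * log10(Vmax / Vnoise).
DR = 20 * log10(8.15 / 0.0029)
DR = 20 * log10(2810.34)
DR = 68.98 dB

68.98 dB


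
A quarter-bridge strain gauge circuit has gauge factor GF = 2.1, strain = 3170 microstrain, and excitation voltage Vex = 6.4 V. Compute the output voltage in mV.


Quarter bridge output: Vout = (GF * epsilon * Vex) / 4.
Vout = (2.1 * 3170e-6 * 6.4) / 4
Vout = 0.0426048 / 4 V
Vout = 0.0106512 V = 10.6512 mV

10.6512 mV


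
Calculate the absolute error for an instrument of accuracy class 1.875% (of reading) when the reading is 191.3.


Absolute error = (accuracy% / 100) * reading.
Error = (1.875 / 100) * 191.3
Error = 0.01875 * 191.3
Error = 3.5869

3.5869


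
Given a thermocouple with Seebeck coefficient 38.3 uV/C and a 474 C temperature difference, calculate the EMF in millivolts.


The thermocouple output V = sensitivity * dT.
V = 38.3 uV/C * 474 C
V = 18154.2 uV
V = 18.154 mV

18.154 mV


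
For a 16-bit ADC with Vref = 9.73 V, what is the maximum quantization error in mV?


The maximum quantization error is +/- LSB/2.
LSB = Vref / 2^n = 9.73 / 65536 = 0.00014847 V
Max error = LSB / 2 = 0.00014847 / 2 = 7.423e-05 V
Max error = 0.0742 mV

0.0742 mV


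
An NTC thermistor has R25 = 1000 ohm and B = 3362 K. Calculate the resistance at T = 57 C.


NTC thermistor equation: Rt = R25 * exp(B * (1/T - 1/T25)).
T in Kelvin: 330.15 K, T25 = 298.15 K
1/T - 1/T25 = 1/330.15 - 1/298.15 = -0.00032509
B * (1/T - 1/T25) = 3362 * -0.00032509 = -1.093
Rt = 1000 * exp(-1.093) = 335.2 ohm

335.2 ohm


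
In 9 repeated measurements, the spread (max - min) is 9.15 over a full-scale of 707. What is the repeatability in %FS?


Repeatability = (spread / full scale) * 100%.
R = (9.15 / 707) * 100
R = 1.294 %FS

1.294 %FS


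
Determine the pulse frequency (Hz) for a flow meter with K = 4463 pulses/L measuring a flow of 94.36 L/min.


Frequency = K * Q / 60 (converting L/min to L/s).
f = 4463 * 94.36 / 60
f = 421128.68 / 60
f = 7018.81 Hz

7018.81 Hz


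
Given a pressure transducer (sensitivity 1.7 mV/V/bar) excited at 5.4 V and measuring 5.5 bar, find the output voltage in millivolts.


Output = sensitivity * Vex * P.
Vout = 1.7 * 5.4 * 5.5
Vout = 9.18 * 5.5
Vout = 50.49 mV

50.49 mV


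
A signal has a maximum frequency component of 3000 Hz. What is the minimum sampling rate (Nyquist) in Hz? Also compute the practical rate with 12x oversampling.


By Nyquist theorem, fs_min = 2 * fmax.
fs_min = 2 * 3000 = 6000 Hz
Practical rate = 12 * fs_min = 12 * 6000 = 72000 Hz

fs_min = 6000 Hz, fs_practical = 72000 Hz


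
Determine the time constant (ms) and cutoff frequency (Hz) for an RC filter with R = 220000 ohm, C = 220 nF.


Time constant: tau = R * C.
tau = 220000 * 2.20e-07 = 0.0484 s
tau = 48.4 ms
Cutoff frequency: fc = 1 / (2*pi*R*C).
fc = 1 / (2*pi*0.0484) = 3.29 Hz

tau = 48.4 ms, fc = 3.29 Hz


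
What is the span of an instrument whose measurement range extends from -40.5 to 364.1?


Span = upper range - lower range.
Span = 364.1 - (-40.5)
Span = 404.6

404.6


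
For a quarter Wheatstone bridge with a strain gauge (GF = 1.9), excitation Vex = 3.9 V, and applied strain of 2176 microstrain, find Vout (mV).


Quarter bridge output: Vout = (GF * epsilon * Vex) / 4.
Vout = (1.9 * 2176e-6 * 3.9) / 4
Vout = 0.01612416 / 4 V
Vout = 0.00403104 V = 4.031 mV

4.031 mV


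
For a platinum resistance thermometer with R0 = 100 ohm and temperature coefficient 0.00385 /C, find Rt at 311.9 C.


The RTD equation: Rt = R0 * (1 + alpha * T).
Rt = 100 * (1 + 0.00385 * 311.9)
Rt = 100 * (1 + 1.200815)
Rt = 100 * 2.200815
Rt = 220.082 ohm

220.082 ohm


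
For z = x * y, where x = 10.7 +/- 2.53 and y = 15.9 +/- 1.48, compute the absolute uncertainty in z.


For a product z = x*y, the relative uncertainty is:
uz/z = sqrt((ux/x)^2 + (uy/y)^2)
Relative uncertainties: ux/x = 2.53/10.7 = 0.236449
uy/y = 1.48/15.9 = 0.093082
z = 10.7 * 15.9 = 170.1
uz = 170.1 * sqrt(0.236449^2 + 0.093082^2) = 43.232

43.232


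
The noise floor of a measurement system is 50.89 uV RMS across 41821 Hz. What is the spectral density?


Noise spectral density = Vrms / sqrt(BW).
NSD = 50.89 / sqrt(41821)
NSD = 50.89 / 204.5018
NSD = 0.2488 uV/sqrt(Hz)

0.2488 uV/sqrt(Hz)


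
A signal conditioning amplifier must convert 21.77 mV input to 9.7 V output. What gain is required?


Gain = Vout / Vin (converting to same units).
G = 9.7 V / 21.77 mV
G = 9700.0 mV / 21.77 mV
G = 445.57

445.57


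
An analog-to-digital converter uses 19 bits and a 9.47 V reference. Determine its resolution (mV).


The resolution (LSB) of an ADC is Vref / 2^n.
LSB = 9.47 / 2^19
LSB = 9.47 / 524288
LSB = 1.806e-05 V = 0.01806259 mV

0.01806259 mV


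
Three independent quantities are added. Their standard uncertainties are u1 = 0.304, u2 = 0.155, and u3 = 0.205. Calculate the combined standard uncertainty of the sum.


For a sum of independent quantities, uc = sqrt(u1^2 + u2^2 + u3^2).
uc = sqrt(0.304^2 + 0.155^2 + 0.205^2)
uc = sqrt(0.092416 + 0.024025 + 0.042025)
uc = 0.3981

0.3981


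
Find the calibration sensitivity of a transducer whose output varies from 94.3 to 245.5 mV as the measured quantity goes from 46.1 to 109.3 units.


Sensitivity = (y2 - y1) / (x2 - x1).
S = (245.5 - 94.3) / (109.3 - 46.1)
S = 151.2 / 63.2
S = 2.3924 mV/unit

2.3924 mV/unit


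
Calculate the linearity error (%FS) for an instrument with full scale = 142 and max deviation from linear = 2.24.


Linearity error = (max deviation / full scale) * 100%.
Linearity = (2.24 / 142) * 100
Linearity = 1.577 %FS

1.577 %FS


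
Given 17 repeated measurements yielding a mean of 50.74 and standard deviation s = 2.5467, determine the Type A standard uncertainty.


The standard uncertainty for Type A evaluation is u = s / sqrt(n).
u = 2.5467 / sqrt(17)
u = 2.5467 / 4.1231
u = 0.6177

0.6177


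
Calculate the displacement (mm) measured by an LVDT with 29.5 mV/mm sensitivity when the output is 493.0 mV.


Displacement = Vout / sensitivity.
d = 493.0 / 29.5
d = 16.712 mm

16.712 mm


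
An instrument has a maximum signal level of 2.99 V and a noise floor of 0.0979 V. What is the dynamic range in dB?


Dynamic range = 20 * log10(Vmax / Vnoise).
DR = 20 * log10(2.99 / 0.0979)
DR = 20 * log10(30.54)
DR = 29.7 dB

29.7 dB


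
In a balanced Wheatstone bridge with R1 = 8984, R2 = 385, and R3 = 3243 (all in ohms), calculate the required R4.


At balance: R1*R4 = R2*R3, so R4 = R2*R3/R1.
R4 = 385 * 3243 / 8984
R4 = 1248555 / 8984
R4 = 138.98 ohm

138.98 ohm


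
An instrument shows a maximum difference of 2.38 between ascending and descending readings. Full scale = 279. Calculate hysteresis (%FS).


Hysteresis = (max difference / full scale) * 100%.
H = (2.38 / 279) * 100
H = 0.853 %FS

0.853 %FS


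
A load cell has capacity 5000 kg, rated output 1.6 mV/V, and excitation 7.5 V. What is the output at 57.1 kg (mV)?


Vout = rated_output * Vex * (load / capacity).
Vout = 1.6 * 7.5 * (57.1 / 5000)
Vout = 1.6 * 7.5 * 0.01142
Vout = 0.137 mV

0.137 mV
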